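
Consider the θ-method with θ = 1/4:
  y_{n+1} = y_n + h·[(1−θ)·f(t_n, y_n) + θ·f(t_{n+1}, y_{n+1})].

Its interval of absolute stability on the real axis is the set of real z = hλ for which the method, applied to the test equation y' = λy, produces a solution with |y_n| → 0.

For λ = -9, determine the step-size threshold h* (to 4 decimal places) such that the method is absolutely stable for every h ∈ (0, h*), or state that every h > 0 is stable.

(-4.0000,0); λ=-9 ⇒ h* = (4)/9 = 0.4444.

Set f=λy, z=hλ:
  y_{n+1} = y_n + z·[3/4·y_n + 1/4·y_{n+1}] ⇒ (1 − 1/4z)y_{n+1} = (1 + 3/4z)y_n
  ⇒ R(z) = (1 + 3/4z)/(1 − 1/4z).

Solve |R(x)|<1 on ℝ⁻.
x=-1.03: |R|=0.1809
R=−1: 1+3/4x = −1+1/4x ⇒ -1/2x=2 ⇒ x=2/(-1/2)=-4.0000
Confirm numerically:
  x=-3.672: |R|=0.91449 <1
  x=-3.256: |R|=0.79493 <1
  x=-2.258: |R|=0.44327 <1
  x=-1.821: |R|=0.25133 <1
  x=-4.496: |R|=1.11676 >1
  x=-4.428: |R|=1.10157 >1
  x=-4.414: |R|=1.09841 >1
Stable set (-4.0000, 0).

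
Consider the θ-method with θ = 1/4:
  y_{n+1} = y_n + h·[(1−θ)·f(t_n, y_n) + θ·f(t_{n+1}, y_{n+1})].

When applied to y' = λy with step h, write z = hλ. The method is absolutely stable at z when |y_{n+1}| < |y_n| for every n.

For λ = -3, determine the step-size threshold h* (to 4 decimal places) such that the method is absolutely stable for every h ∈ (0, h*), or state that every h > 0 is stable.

(-4.0000,0); λ=-3 ⇒ h* = (4)/3 = 1.3333.

Set f=λy, z=hλ:
  y_{n+1} = y_n + z·[3/4·y_n + 1/4·y_{n+1}] ⇒ (1 − 1/4z)y_{n+1} = (1 + 3/4z)y_n
  R(z) = (1 + 3/4z)/(1 − 1/4z).

Solve |R(x)|<1 on ℝ⁻.
x=-0.44: |R|=0.6036
R=−1: 1+3/4x = −1+1/4x ⇒ -1/2x=2 ⇒ x=2/(-1/2)=-4.0000
Confirm numerically:
  x=-3.952: |R|=0.98793 <1
  x=-2.361: |R|=0.48467 <1
  x=-1.878: |R|=0.27799 <1
  x=-4.330: |R|=1.07923 >1
  x=-4.288: |R|=1.06950 >1
  x=-4.126: |R|=1.03101 >1
Interval (-4.0000, 0).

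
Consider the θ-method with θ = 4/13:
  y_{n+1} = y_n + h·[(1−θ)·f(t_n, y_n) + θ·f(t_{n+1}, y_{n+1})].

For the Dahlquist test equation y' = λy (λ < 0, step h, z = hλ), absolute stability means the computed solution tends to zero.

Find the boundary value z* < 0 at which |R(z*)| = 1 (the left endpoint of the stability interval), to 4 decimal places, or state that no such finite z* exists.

With y'=λy (z=hλ):
  y_{n+1} = y_n + z·[9/13·y_n + 4/13·y_{n+1}] ⇒ (1 − 4/13z)y_{n+1} = (1 + 9/13z)y_n
  ⇒ R(z) = (1 + 9/13z)/(1 − 4/13z).

Solve |R(x)|<1 on ℝ⁻.
x=-1.7: |R|=0.1162
R=−1: 1+9/13x = −1+4/13x ⇒ -5/13x=2 ⇒ x=2/(-5/13)=-5.2000
Confirm numerically:
  x=-4.825: |R|=0.94195 <1
  x=-4.802: |R|=0.93821 <1
  x=-4.181: |R|=0.82859 <1
  x=-5.632: |R|=1.06080 >1
  x=-5.287: |R|=1.01274 >1
Stable set (-5.2000, 0).

z* = -5.2000.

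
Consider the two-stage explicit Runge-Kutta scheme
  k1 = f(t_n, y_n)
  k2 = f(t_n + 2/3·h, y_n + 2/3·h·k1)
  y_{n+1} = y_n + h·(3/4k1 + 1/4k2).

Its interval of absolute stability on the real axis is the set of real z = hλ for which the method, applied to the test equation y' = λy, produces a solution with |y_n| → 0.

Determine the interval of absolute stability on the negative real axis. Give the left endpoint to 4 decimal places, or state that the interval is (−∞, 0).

With y'=λy (z=hλ):
  k1=λy_n ⇒ h·k1=z·y_n;  k2=λ(1+2/3z)y_n ⇒ h·k2=z(1+2/3z)y_n
  y_{n+1}/y_n = 1 + 3/4z + 1/4z(1+2/3z) = 1 + z + 1/6z²
  ⇒ R(z) = 1 + z + 1/6z².

Find x<0 with |R(x)|<1.
x=-1.02: |R|=0.1534
R=1: x+1/6x²=0 ⇒ x=−6=-6.0000; min R=1−1/(4·1/6)=-0.5000>−1
Confirm numerically:
  x=-5.553: |R|=0.58630 <1
  x=-4.358: |R|=0.19264 <1
  x=-3.447: |R|=0.46670 <1
  x=-3.372: |R|=0.47694 <1
  x=-6.060: |R|=1.06060 >1
  x=-6.047: |R|=1.04737 >1
  x=-6.046: |R|=1.04635 >1
So |R|<1 on (-6.0000, 0).

(-6.0000, 0).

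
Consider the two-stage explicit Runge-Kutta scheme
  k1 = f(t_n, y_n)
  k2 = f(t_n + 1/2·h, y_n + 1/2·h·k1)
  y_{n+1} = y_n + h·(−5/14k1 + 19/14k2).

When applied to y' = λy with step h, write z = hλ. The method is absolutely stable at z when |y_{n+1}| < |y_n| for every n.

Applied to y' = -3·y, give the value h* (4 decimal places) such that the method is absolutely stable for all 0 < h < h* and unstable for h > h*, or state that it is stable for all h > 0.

(-1.4737,0); λ=-3 ⇒ h* = (28/19)/3 = 0.4912.

On y'=λy, z=hλ:
  k1=λy_n ⇒ h·k1=z·y_n;  k2=λ(1+1/2z)y_n ⇒ h·k2=z(1+1/2z)y_n
  y_{n+1}/y_n = 1 − 5/14z + 19/14z(1+1/2z) = 1 + z + 19/28z²
  Hence R(z) = 1 + z + 19/28z².

Solve |R(x)|<1 on ℝ⁻.
x=-0.53: |R|=0.6606
R=1: x+19/28x²=0 ⇒ x=−28/19=-1.4737; min R=1−1/(4·19/28)=0.6316>−1
Confirm numerically:
  x=-1.253: |R|=0.81236 <1
  x=-1.017: |R|=0.68484 <1
  x=-0.823: |R|=0.63662 <1
  x=-2.004: |R|=1.72115 >1
  x=-1.623: |R|=1.16444 >1
Interval (-1.4737, 0).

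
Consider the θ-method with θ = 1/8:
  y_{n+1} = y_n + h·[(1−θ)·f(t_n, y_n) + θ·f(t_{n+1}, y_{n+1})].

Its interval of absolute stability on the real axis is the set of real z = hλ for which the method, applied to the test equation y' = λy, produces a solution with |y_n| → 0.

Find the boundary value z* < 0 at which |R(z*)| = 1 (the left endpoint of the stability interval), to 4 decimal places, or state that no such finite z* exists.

On y'=λy, z=hλ:
  y_{n+1} = y_n + z·[7/8·y_n + 1/8·y_{n+1}] ⇒ (1 − 1/8z)y_{n+1} = (1 + 7/8z)y_n
  Hence R(z) = (1 + 7/8z)/(1 − 1/8z).

Boundary: |R(x)|=1, x<0.
x=-0.61: |R|=0.4332
R=−1: 1+7/8x = −1+1/8x ⇒ -3/4x=2 ⇒ x=2/(-3/4)=-2.6667
Confirm numerically:
  x=-2.448: |R|=0.87443 <1
  x=-2.278: |R|=0.77311 <1
  x=-1.769: |R|=0.44866 <1
  x=-1.249: |R|=0.08033 <1
  x=-3.191: |R|=1.28112 >1
  x=-3.030: |R|=1.19764 >1
  x=-2.736: |R|=1.03875 >1
Interval (-2.6667, 0).

left endpoint -2.6667.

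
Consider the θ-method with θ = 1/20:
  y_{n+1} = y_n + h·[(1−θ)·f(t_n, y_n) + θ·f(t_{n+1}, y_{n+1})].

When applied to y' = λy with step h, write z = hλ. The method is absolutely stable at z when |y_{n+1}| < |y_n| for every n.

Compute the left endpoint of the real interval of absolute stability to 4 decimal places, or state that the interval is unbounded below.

z* = -2.2222.

With y'=λy (z=hλ):
  y_{n+1} = y_n + z·[19/20·y_n + 1/20·y_{n+1}] ⇒ (1 − 1/20z)y_{n+1} = (1 + 19/20z)y_n
  R(z) = (1 + 19/20z)/(1 − 1/20z).

Solve |R(x)|<1 on ℝ⁻.
x=-0.69: |R|=0.3330
R=−1: 1+19/20x = −1+1/20x ⇒ -9/10x=2 ⇒ x=2/(-9/10)=-2.2222
Confirm numerically:
  x=-1.910: |R|=0.74350 <1
  x=-1.374: |R|=0.28567 <1
  x=-1.334: |R|=0.25059 <1
  x=-2.637: |R|=1.32981 >1
  x=-2.558: |R|=1.26793 >1
  x=-2.308: |R|=1.06921 >1
Stable set (-2.2222, 0).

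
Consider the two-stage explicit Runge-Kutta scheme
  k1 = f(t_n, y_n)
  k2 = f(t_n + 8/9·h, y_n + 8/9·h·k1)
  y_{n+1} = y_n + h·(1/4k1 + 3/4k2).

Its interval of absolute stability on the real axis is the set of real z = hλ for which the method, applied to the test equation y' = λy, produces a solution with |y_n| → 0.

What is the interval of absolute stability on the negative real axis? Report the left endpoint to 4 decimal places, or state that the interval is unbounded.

Set f=λy, z=hλ:
  k1=λy_n ⇒ h·k1=z·y_n;  k2=λ(1+8/9z)y_n ⇒ h·k2=z(1+8/9z)y_n
  y_{n+1}/y_n = 1 + 1/4z + 3/4z(1+8/9z) = 1 + z + 2/3z²
  Hence R(z) = 1 + z + 2/3z².

Need |R(x)|<1, x<0.
x=-1.51: |R|=1.0101
R=1: x+2/3x²=0 ⇒ x=−3/2=-1.5000; min R=1−1/(4·2/3)=0.6250>−1
Confirm numerically:
  x=-0.984: |R|=0.66150 <1
  x=-0.819: |R|=0.62817 <1
  x=-0.694: |R|=0.62709 <1
  x=-1.899: |R|=1.50513 >1
  x=-1.657: |R|=1.17343 >1
Interval (-1.5000, 0).

(-1.5000, 0).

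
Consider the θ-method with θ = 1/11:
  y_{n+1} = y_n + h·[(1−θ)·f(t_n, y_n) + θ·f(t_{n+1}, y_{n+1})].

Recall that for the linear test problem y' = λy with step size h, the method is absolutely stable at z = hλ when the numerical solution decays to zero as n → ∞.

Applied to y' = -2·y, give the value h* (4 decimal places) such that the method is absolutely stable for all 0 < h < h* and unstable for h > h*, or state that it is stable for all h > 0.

(-2.4444,0); λ=-2 ⇒ h* = (22/9)/2 = 1.2222.

Set f=λy, z=hλ:
  y_{n+1} = y_n + z·[10/11·y_n + 1/11·y_{n+1}] ⇒ (1 − 1/11z)y_{n+1} = (1 + 10/11z)y_n
  ⇒ R(z) = (1 + 10/11z)/(1 − 1/11z).

Find x<0 with |R(x)|<1.
x=-0.91: |R|=0.1595
R=−1: 1+10/11x = −1+1/11x ⇒ -9/11x=2 ⇒ x=2/(-9/11)=-2.4444
Confirm numerically:
  x=-2.032: |R|=0.71516 <1
  x=-1.974: |R|=0.67366 <1
  x=-1.545: |R|=0.35472 <1
  x=-1.109: |R|=0.00743 <1
  x=-2.895: |R|=1.29183 >1
  x=-2.819: |R|=1.24394 >1
  x=-2.506: |R|=1.04102 >1
Interval (-2.4444, 0).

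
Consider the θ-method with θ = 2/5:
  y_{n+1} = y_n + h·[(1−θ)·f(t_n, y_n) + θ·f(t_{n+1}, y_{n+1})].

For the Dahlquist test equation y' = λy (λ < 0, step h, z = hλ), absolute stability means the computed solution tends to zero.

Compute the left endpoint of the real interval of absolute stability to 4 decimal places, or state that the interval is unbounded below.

left endpoint -10.0000.

With y'=λy (z=hλ):
  y_{n+1} = y_n + z·[3/5·y_n + 2/5·y_{n+1}] ⇒ (1 − 2/5z)y_{n+1} = (1 + 3/5z)y_n
  Hence R(z) = (1 + 3/5z)/(1 − 2/5z).

Find x<0 with |R(x)|<1.
x=-0.65: |R|=0.4841
R=−1: 1+3/5x = −1+2/5x ⇒ -1/5x=2 ⇒ x=2/(-1/5)=-10.0000
Confirm numerically:
  x=-7.241: |R|=0.85838 <1
  x=-6.056: |R|=0.76952 <1
  x=-4.101: |R|=0.55317 <1
  x=-10.422: |R|=1.01633 >1
  x=-10.353: |R|=1.01373 >1
Stable set (-10.0000, 0).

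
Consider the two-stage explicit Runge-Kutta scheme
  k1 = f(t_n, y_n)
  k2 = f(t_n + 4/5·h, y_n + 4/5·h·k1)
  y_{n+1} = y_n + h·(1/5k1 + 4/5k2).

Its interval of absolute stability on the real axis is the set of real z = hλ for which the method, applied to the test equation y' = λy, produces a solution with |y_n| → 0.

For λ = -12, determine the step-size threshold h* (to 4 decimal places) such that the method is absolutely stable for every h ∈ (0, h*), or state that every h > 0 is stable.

(-1.5625,0); λ=-12 ⇒ h* = (25/16)/12 = 0.1302.

Set f=λy, z=hλ:
  k1=λy_n ⇒ h·k1=z·y_n;  k2=λ(1+4/5z)y_n ⇒ h·k2=z(1+4/5z)y_n
  y_{n+1}/y_n = 1 + 1/5z + 4/5z(1+4/5z) = 1 + z + 16/25z²
  so R(z) = 1 + z + 16/25z².

Find x<0 with |R(x)|<1.
x=-0.95: |R|=0.6276
R=1: x+16/25x²=0 ⇒ x=−25/16=-1.5625; min R=1−1/(4·16/25)=0.6094>−1
Confirm numerically:
  x=-1.107: |R|=0.67729 <1
  x=-1.055: |R|=0.65734 <1
  x=-0.769: |R|=0.60947 <1
  x=-0.713: |R|=0.61236 <1
  x=-2.071: |R|=1.67399 >1
  x=-1.634: |R|=1.07477 >1
Stable set (-1.5625, 0).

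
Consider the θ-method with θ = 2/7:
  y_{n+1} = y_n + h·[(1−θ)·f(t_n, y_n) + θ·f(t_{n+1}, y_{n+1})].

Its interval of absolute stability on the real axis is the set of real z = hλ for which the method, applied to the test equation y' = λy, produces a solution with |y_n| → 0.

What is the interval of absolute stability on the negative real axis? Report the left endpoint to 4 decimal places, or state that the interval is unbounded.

Set f=λy, z=hλ:
  y_{n+1} = y_n + z·[5/7·y_n + 2/7·y_{n+1}] ⇒ (1 − 2/7z)y_{n+1} = (1 + 5/7z)y_n
  Hence R(z) = (1 + 5/7z)/(1 − 2/7z).

Find x<0 with |R(x)|<1.
x=-0.55: |R|=0.5247
R=−1: 1+5/7x = −1+2/7x ⇒ -3/7x=2 ⇒ x=2/(-3/7)=-4.6667
Confirm numerically:
  x=-4.605: |R|=0.98859 <1
  x=-2.604: |R|=0.49312 <1
  x=-2.171: |R|=0.33989 <1
  x=-5.139: |R|=1.08201 >1
  x=-4.908: |R|=1.04305 >1
  x=-4.778: |R|=1.02017 >1
Interval (-4.6667, 0).

z∈(-4.6667,0).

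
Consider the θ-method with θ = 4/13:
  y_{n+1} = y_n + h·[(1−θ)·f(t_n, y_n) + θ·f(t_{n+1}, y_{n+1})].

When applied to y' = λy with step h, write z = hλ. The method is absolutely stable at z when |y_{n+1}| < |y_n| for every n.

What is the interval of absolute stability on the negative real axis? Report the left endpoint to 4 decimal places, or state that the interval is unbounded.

Set f=λy, z=hλ:
  y_{n+1} = y_n + z·[9/13·y_n + 4/13·y_{n+1}] ⇒ (1 − 4/13z)y_{n+1} = (1 + 9/13z)y_n
  so R(z) = (1 + 9/13z)/(1 − 4/13z).

Boundary: |R(x)|=1, x<0.
x=-1.69: |R|=0.1118
R=−1: 1+9/13x = −1+4/13x ⇒ -5/13x=2 ⇒ x=2/(-5/13)=-5.2000
Confirm numerically:
  x=-4.995: |R|=0.96892 <1
  x=-4.898: |R|=0.95367 <1
  x=-4.780: |R|=0.93462 <1
  x=-5.798: |R|=1.08261 >1
  x=-5.413: |R|=1.03073 >1
Stable set (-5.2000, 0).

(-5.2000, 0).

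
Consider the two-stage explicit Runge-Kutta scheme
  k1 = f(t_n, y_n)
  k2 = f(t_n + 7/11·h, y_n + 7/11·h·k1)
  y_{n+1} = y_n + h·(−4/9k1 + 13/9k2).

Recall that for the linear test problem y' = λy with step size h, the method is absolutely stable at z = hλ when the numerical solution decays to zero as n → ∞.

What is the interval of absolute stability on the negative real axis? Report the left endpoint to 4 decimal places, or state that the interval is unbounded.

On y'=λy, z=hλ:
  k1=λy_n ⇒ h·k1=z·y_n;  k2=λ(1+7/11z)y_n ⇒ h·k2=z(1+7/11z)y_n
  y_{n+1}/y_n = 1 − 4/9z + 13/9z(1+7/11z) = 1 + z + 91/99z²
  so R(z) = 1 + z + 91/99z².

Boundary: |R(x)|=1, x<0.
x=-1.58: |R|=1.7147
R=1: x+91/99x²=0 ⇒ x=−99/91=-1.0879; min R=1−1/(4·91/99)=0.7280>−1
Confirm numerically:
  x=-1.006: |R|=0.92426 <1
  x=-0.668: |R|=0.74217 <1
  x=-0.463: |R|=0.73405 <1
  x=-1.583: |R|=1.72039 >1
  x=-1.145: |R|=1.06008 >1
So |R|<1 on (-1.0879, 0).

z∈(-1.0879,0).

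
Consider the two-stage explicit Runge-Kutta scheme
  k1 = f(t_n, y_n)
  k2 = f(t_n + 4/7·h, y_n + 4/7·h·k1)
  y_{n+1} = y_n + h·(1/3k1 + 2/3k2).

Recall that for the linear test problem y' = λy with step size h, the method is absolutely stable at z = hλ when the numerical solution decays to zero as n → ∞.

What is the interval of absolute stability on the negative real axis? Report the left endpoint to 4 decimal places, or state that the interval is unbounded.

(-2.6250, 0).

On y'=λy, z=hλ:
  k1=λy_n ⇒ h·k1=z·y_n;  k2=λ(1+4/7z)y_n ⇒ h·k2=z(1+4/7z)y_n
  y_{n+1}/y_n = 1 + 1/3z + 2/3z(1+4/7z) = 1 + z + 8/21z²
  Hence R(z) = 1 + z + 8/21z².

Need |R(x)|<1, x<0.
x=-0.3: |R|=0.7343
R=1: x+8/21x²=0 ⇒ x=−21/8=-2.6250; min R=1−1/(4·8/21)=0.3438>−1
Confirm numerically:
  x=-1.533: |R|=0.36227 <1
  x=-1.294: |R|=0.34388 <1
  x=-1.247: |R|=0.34538 <1
  x=-3.212: |R|=1.71826 >1
  x=-3.085: |R|=1.54061 >1
So |R|<1 on (-2.6250, 0).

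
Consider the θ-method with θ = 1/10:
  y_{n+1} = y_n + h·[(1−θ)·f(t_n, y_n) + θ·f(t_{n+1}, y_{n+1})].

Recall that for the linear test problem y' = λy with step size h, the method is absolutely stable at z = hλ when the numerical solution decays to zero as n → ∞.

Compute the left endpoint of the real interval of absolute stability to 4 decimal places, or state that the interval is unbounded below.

z* = -2.5000.

Set f=λy, z=hλ:
  y_{n+1} = y_n + z·[9/10·y_n + 1/10·y_{n+1}] ⇒ (1 − 1/10z)y_{n+1} = (1 + 9/10z)y_n
  ⇒ R(z) = (1 + 9/10z)/(1 − 1/10z).

Solve |R(x)|<1 on ℝ⁻.
x=-1.33: |R|=0.1739
R=−1: 1+9/10x = −1+1/10x ⇒ -4/5x=2 ⇒ x=2/(-4/5)=-2.5000
Confirm numerically:
  x=-1.731: |R|=0.47558 <1
  x=-1.491: |R|=0.29754 <1
  x=-1.410: |R|=0.23576 <1
  x=-3.027: |R|=1.32364 >1
  x=-2.933: |R|=1.26784 >1
  x=-2.559: |R|=1.03758 >1
So |R|<1 on (-2.5000, 0).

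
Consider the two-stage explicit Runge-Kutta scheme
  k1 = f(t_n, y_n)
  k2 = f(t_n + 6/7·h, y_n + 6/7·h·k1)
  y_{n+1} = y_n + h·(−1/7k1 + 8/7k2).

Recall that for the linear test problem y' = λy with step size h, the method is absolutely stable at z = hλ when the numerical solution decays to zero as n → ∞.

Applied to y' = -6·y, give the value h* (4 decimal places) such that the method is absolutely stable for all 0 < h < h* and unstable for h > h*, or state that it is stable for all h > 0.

(-1.0208,0); λ=-6 ⇒ h* = (49/48)/6 = 0.1701.

With y'=λy (z=hλ):
  k1=λy_n ⇒ h·k1=z·y_n;  k2=λ(1+6/7z)y_n ⇒ h·k2=z(1+6/7z)y_n
  y_{n+1}/y_n = 1 − 1/7z + 8/7z(1+6/7z) = 1 + z + 48/49z²
  so R(z) = 1 + z + 48/49z².

Need |R(x)|<1, x<0.
x=-1.51: |R|=1.7236
R=1: x+48/49x²=0 ⇒ x=−49/48=-1.0208; min R=1−1/(4·48/49)=0.7448>−1
Confirm numerically:
  x=-0.851: |R|=0.85842 <1
  x=-0.708: |R|=0.78303 <1
  x=-0.560: |R|=0.74720 <1
  x=-1.563: |R|=1.83011 >1
  x=-1.379: |R|=1.48383 >1
Stable set (-1.0208, 0).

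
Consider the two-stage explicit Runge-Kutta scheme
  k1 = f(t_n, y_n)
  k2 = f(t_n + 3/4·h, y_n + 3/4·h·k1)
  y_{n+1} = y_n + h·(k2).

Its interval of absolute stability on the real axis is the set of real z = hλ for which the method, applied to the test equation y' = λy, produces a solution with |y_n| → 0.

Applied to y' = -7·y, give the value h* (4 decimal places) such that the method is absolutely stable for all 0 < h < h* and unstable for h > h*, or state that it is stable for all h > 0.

Set f=λy, z=hλ:
  k1=λy_n ⇒ h·k1=z·y_n;  k2=λ(1+3/4z)y_n ⇒ h·k2=z(1+3/4z)y_n
  y_{n+1}/y_n = 1 + z(1+3/4z) = 1 + z + 3/4z²
  R(z) = 1 + z + 3/4z².

Solve |R(x)|<1 on ℝ⁻.
x=-0.32: |R|=0.7568
R=1: x+3/4x²=0 ⇒ x=−4/3=-1.3333; min R=1−1/(4·3/4)=0.6667>−1
Confirm numerically:
  x=-0.970: |R|=0.73568 <1
  x=-0.852: |R|=0.69243 <1
  x=-0.754: |R|=0.67239 <1
  x=-1.594: |R|=1.31163 >1
  x=-1.494: |R|=1.18003 >1
So |R|<1 on (-1.3333, 0).

(-1.3333,0); λ=-7 ⇒ h* = (4/3)/7 = 0.1905.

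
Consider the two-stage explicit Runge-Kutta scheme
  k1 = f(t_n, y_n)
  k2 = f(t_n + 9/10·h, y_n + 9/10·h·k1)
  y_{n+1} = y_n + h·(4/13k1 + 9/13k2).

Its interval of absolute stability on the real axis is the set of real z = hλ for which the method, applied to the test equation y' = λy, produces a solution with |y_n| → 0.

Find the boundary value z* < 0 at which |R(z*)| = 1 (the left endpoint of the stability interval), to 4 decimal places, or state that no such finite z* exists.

Test eqn y'=λy, z=hλ:
  k1=λy_n ⇒ h·k1=z·y_n;  k2=λ(1+9/10z)y_n ⇒ h·k2=z(1+9/10z)y_n
  y_{n+1}/y_n = 1 + 4/13z + 9/13z(1+9/10z) = 1 + z + 81/130z²
  R(z) = 1 + z + 81/130z².

Find x<0 with |R(x)|<1.
x=-0.81: |R|=0.5988
R=1: x+81/130x²=0 ⇒ x=−130/81=-1.6049; min R=1−1/(4·81/130)=0.5988>−1
Confirm numerically:
  x=-1.293: |R|=0.74869 <1
  x=-1.215: |R|=0.70480 <1
  x=-0.738: |R|=0.60136 <1
  x=-2.052: |R|=1.57159 >1
  x=-2.006: |R|=1.50128 >1
Stable set (-1.6049, 0).

z* = -1.6049.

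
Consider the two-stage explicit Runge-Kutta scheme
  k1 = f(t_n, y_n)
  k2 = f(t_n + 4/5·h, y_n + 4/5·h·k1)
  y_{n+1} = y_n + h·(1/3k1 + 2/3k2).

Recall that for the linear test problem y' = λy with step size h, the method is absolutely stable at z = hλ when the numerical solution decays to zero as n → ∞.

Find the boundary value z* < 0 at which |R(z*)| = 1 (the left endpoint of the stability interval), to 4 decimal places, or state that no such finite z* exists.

left endpoint -1.8750.

Test eqn y'=λy, z=hλ:
  k1=λy_n ⇒ h·k1=z·y_n;  k2=λ(1+4/5z)y_n ⇒ h·k2=z(1+4/5z)y_n
  y_{n+1}/y_n = 1 + 1/3z + 2/3z(1+4/5z) = 1 + z + 8/15z²
  R(z) = 1 + z + 8/15z².

Boundary: |R(x)|=1, x<0.
x=-0.43: |R|=0.6686
R=1: x+8/15x²=0 ⇒ x=−15/8=-1.8750; min R=1−1/(4·8/15)=0.5312>−1
Confirm numerically:
  x=-1.651: |R|=0.80276 <1
  x=-1.240: |R|=0.58005 <1
  x=-1.194: |R|=0.56634 <1
  x=-0.784: |R|=0.54382 <1
  x=-2.078: |R|=1.22498 >1
  x=-1.965: |R|=1.09432 >1
Stable set (-1.8750, 0).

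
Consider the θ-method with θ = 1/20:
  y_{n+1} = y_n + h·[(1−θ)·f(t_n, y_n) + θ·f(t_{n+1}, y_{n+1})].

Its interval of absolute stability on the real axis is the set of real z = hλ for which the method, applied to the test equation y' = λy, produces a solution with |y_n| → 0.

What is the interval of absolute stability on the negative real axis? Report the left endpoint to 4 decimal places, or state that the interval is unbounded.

(-2.2222, 0).

On y'=λy, z=hλ:
  y_{n+1} = y_n + z·[19/20·y_n + 1/20·y_{n+1}] ⇒ (1 − 1/20z)y_{n+1} = (1 + 19/20z)y_n
  ⇒ R(z) = (1 + 19/20z)/(1 − 1/20z).

Need |R(x)|<1, x<0.
x=-0.81: |R|=0.2215
R=−1: 1+19/20x = −1+1/20x ⇒ -9/10x=2 ⇒ x=2/(-9/10)=-2.2222
Confirm numerically:
  x=-1.695: |R|=0.56257 <1
  x=-1.489: |R|=0.38583 <1
  x=-1.443: |R|=0.34589 <1
  x=-1.385: |R|=0.29530 <1
  x=-2.672: |R|=1.35709 >1
  x=-2.662: |R|=1.34931 >1
So |R|<1 on (-2.2222, 0).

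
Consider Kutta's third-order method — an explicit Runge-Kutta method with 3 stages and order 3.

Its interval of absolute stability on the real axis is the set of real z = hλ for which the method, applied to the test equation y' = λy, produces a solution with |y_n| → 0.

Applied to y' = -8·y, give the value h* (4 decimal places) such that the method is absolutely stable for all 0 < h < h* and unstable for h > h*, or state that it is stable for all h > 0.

(-2.5127,0); λ=-8 ⇒ h* = 0.3141.

With y'=λy (z=hλ):
  order 3, 3-stage ⇒ R(z)=1+z+z^2/2+z^3/6
  (e.g. R(-1.46)=0.08711, |R|=0.08711)

Boundary: |R(x)|=1, x<0.
x=-1.46: |R|=0.0871
|R(-2.52)|=1.0120 |R(-1.1)|=0.2832 |R(-0.84)|=0.4140
Bisect:
  x_lo=-3.0513 |R|=2.1308  x_hi=-0.3700 |R|=0.6900
  mid=-1.71063 |R|=0.08179 →hi
  mid=-2.38094 |R|=0.79605 →hi
  mid=-2.71610 |R|=1.36704 →lo
  mid=-2.54852 |R|=1.05980 →lo
  mid=-2.46473 |R|=0.92278 →hi
  mid=-2.50663 |R|=0.98997 →hi
  mid=-2.52758 |R|=1.02455 →lo
  mid=-2.51710 |R|=1.00718 →lo
  mid=-2.51187 |R|=0.99855 →hi
  ...
  [-2.51285,-2.51268] ⇒ x*=-2.5127
So |R|<1 on (-2.5127, 0).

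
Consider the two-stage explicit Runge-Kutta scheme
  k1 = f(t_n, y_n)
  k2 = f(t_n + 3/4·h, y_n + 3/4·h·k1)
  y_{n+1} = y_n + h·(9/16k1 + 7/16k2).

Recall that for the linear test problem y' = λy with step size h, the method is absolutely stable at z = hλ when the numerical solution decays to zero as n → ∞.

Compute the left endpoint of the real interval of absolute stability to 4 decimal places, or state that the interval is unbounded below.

left endpoint -3.0476.

Test eqn y'=λy, z=hλ:
  k1=λy_n ⇒ h·k1=z·y_n;  k2=λ(1+3/4z)y_n ⇒ h·k2=z(1+3/4z)y_n
  y_{n+1}/y_n = 1 + 9/16z + 7/16z(1+3/4z) = 1 + z + 21/64z²
  so R(z) = 1 + z + 21/64z².

Boundary: |R(x)|=1, x<0.
x=-1.13: |R|=0.2890
R=1: x+21/64x²=0 ⇒ x=−64/21=-3.0476; min R=1−1/(4·21/64)=0.2381>−1
Confirm numerically:
  x=-3.002: |R|=0.95506 <1
  x=-2.522: |R|=0.56503 <1
  x=-1.835: |R|=0.26987 <1
  x=-1.768: |R|=0.25766 <1
  x=-3.509: |R|=1.53123 >1
  x=-3.350: |R|=1.33238 >1
  x=-3.094: |R|=1.04709 >1
So |R|<1 on (-3.0476, 0).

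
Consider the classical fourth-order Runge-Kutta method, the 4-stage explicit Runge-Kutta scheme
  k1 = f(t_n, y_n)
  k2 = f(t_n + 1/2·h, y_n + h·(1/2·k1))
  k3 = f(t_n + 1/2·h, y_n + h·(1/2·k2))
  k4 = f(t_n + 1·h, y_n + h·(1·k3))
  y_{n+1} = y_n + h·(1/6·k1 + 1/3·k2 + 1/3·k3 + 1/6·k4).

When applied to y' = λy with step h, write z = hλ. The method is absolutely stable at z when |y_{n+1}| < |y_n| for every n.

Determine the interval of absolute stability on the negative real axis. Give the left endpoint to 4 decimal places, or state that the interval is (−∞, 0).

With y'=λy (z=hλ):
  order 4, 4-stage ⇒ R(z)=1+z+z^2/2+z^3/6+z^4/24
  (e.g. R(-0.92)=0.40327, |R|=0.40327)

Find x<0 with |R(x)|<1.
x=-0.92: |R|=0.4033
|R(-1.69)|=0.2735 |R(-1.08)|=0.3499 |R(-0.74)|=0.4788
Bisect:
  x_lo=-3.4591 |R|=2.5908  x_hi=-0.0792 |R|=0.9238
  mid=-1.76918 |R|=0.28110 →hi
  mid=-2.61414 |R|=0.77117 →hi
  mid=-3.03663 |R|=1.44995 →lo
  mid=-2.82539 |R|=1.06215 →lo
  mid=-2.71976 |R|=0.90562 →hi
  mid=-2.77258 |R|=0.98099 →hi
  mid=-2.79898 |R|=1.02083 →lo
  ...
  [-2.78537,-2.78516] ⇒ x*=-2.7853
So |R|<1 on (-2.7853, 0).

(-2.7853, 0).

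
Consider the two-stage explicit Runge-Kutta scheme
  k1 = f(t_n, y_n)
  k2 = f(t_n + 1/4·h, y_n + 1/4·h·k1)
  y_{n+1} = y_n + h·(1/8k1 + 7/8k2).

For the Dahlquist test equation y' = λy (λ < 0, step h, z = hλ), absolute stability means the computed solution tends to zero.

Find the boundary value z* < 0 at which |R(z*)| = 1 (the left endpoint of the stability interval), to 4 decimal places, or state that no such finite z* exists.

On y'=λy, z=hλ:
  k1=λy_n ⇒ h·k1=z·y_n;  k2=λ(1+1/4z)y_n ⇒ h·k2=z(1+1/4z)y_n
  y_{n+1}/y_n = 1 + 1/8z + 7/8z(1+1/4z) = 1 + z + 7/32z²
  ⇒ R(z) = 1 + z + 7/32z².

Need |R(x)|<1, x<0.
x=-1.14: |R|=0.1443
R=1: x+7/32x²=0 ⇒ x=−32/7=-4.5714; min R=1−1/(4·7/32)=-0.1429>−1
Confirm numerically:
  x=-3.108: |R|=0.00505 <1
  x=-2.318: |R|=0.14263 <1
  x=-2.079: |R|=0.13351 <1
  x=-2.075: |R|=0.13314 <1
  x=-4.994: |R|=1.46163 >1
  x=-4.989: |R|=1.45571 >1
So |R|<1 on (-4.5714, 0).

z* = -4.5714.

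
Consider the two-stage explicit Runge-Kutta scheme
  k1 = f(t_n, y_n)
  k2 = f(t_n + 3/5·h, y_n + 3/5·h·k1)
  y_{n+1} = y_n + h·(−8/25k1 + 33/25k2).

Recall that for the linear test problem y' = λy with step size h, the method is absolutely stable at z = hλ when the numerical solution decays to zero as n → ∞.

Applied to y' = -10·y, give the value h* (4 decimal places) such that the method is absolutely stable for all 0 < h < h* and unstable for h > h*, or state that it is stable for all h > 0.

With y'=λy (z=hλ):
  k1=λy_n ⇒ h·k1=z·y_n;  k2=λ(1+3/5z)y_n ⇒ h·k2=z(1+3/5z)y_n
  y_{n+1}/y_n = 1 − 8/25z + 33/25z(1+3/5z) = 1 + z + 99/125z²
  ⇒ R(z) = 1 + z + 99/125z².

Solve |R(x)|<1 on ℝ⁻.
x=-1.11: |R|=0.8658
R=1: x+99/125x²=0 ⇒ x=−125/99=-1.2626; min R=1−1/(4·99/125)=0.6843>−1
Confirm numerically:
  x=-1.037: |R|=0.81469 <1
  x=-0.766: |R|=0.69871 <1
  x=-0.724: |R|=0.69115 <1
  x=-1.573: |R|=1.38667 >1
  x=-1.572: |R|=1.38518 >1
Stable set (-1.2626, 0).

(-1.2626,0); λ=-10 ⇒ h* = (125/99)/10 = 0.1263.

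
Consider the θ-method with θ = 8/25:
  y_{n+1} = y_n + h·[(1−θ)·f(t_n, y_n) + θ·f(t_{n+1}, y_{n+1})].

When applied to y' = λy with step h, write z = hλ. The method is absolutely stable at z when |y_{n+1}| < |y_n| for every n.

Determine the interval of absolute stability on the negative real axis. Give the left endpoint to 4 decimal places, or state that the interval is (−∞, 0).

On y'=λy, z=hλ:
  y_{n+1} = y_n + z·[17/25·y_n + 8/25·y_{n+1}] ⇒ (1 − 8/25z)y_{n+1} = (1 + 17/25z)y_n
  ⇒ R(z) = (1 + 17/25z)/(1 − 8/25z).

Need |R(x)|<1, x<0.
x=-1.34: |R|=0.0622
R=−1: 1+17/25x = −1+8/25x ⇒ -9/25x=2 ⇒ x=2/(-9/25)=-5.5556
Confirm numerically:
  x=-3.941: |R|=0.74294 <1
  x=-3.722: |R|=0.69874 <1
  x=-2.483: |R|=0.38363 <1
  x=-6.141: |R|=1.07108 >1
  x=-6.128: |R|=1.06960 >1
  x=-5.926: |R|=1.04604 >1
Interval (-5.5556, 0).

z∈(-5.5556,0).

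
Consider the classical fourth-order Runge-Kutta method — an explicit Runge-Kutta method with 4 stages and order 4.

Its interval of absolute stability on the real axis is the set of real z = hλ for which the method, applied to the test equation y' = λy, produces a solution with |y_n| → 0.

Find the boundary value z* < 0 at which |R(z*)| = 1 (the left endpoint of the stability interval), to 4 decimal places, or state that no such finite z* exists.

z* = -2.7853.

On y'=λy, z=hλ:
  order 4, 4-stage ⇒ R(z)=1+z+z^2/2+z^3/6+z^4/24
  (e.g. R(-1.32)=0.29437, |R|=0.29437)

Find x<0 with |R(x)|<1.
x=-1.32: |R|=0.2944
|R(-2.14)|=0.3903 |R(-1.48)|=0.2748 |R(-0.67)|=0.5127
Bisect:
  x_lo=-3.4061 |R|=2.4168  x_hi=-0.2667 |R|=0.7659
  mid=-1.83642 |R|=0.29149 →hi
  mid=-2.62126 |R|=0.77957 →hi
  mid=-3.01368 |R|=1.40259 →lo
  mid=-2.81747 |R|=1.04960 →lo
  mid=-2.71936 |R|=0.90506 →hi
  mid=-2.76841 |R|=0.97485 →hi
  mid=-2.79294 |R|=1.01159 →lo
  ...
  [-2.78547,-2.78528] ⇒ x*=-2.7853
Interval (-2.7853, 0).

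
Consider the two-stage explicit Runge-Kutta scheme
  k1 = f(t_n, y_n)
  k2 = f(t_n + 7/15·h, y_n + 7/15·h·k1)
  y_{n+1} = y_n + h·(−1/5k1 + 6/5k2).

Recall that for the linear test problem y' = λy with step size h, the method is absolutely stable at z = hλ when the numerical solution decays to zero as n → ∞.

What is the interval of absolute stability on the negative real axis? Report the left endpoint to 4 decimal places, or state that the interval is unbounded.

(-1.7857, 0).

With y'=λy (z=hλ):
  k1=λy_n ⇒ h·k1=z·y_n;  k2=λ(1+7/15z)y_n ⇒ h·k2=z(1+7/15z)y_n
  y_{n+1}/y_n = 1 − 1/5z + 6/5z(1+7/15z) = 1 + z + 14/25z²
  ⇒ R(z) = 1 + z + 14/25z².

Solve |R(x)|<1 on ℝ⁻.
x=-0.48: |R|=0.6490
R=1: x+14/25x²=0 ⇒ x=−25/14=-1.7857; min R=1−1/(4·14/25)=0.5536>−1
Confirm numerically:
  x=-1.262: |R|=0.62988 <1
  x=-1.128: |R|=0.58454 <1
  x=-0.796: |R|=0.55882 <1
  x=-0.715: |R|=0.57129 <1
  x=-2.137: |R|=1.42039 >1
  x=-2.094: |R|=1.36151 >1
  x=-1.992: |R|=1.23012 >1
Stable set (-1.7857, 0).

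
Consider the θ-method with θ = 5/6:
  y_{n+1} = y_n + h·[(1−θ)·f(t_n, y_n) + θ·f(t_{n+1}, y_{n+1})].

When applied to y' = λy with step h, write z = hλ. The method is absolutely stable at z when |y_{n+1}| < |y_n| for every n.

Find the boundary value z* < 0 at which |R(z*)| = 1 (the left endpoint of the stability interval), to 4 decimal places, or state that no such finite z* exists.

Set f=λy, z=hλ:
  y_{n+1} = y_n + z·[1/6·y_n + 5/6·y_{n+1}] ⇒ (1 − 5/6z)y_{n+1} = (1 + 1/6z)y_n
  ⇒ R(z) = (1 + 1/6z)/(1 − 5/6z).

Solve |R(x)|<1 on ℝ⁻.
x=-1.41: |R|=0.3517
x=-2: |R|=0.2500
x=-10: |R|=0.0714
x=-100: |R|=0.1858
θ=5/6≥1/2 ⇒ |1+1/6x|<|1−5/6x| ∀x<0 ⇒ unbounded interval.

unbounded; (−∞, 0).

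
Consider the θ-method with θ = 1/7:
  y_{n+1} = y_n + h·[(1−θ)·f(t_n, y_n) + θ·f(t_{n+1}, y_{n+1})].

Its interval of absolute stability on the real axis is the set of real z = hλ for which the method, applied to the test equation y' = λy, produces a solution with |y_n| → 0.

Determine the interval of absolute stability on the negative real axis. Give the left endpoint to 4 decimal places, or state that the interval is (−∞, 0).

(-2.8000, 0).

Set f=λy, z=hλ:
  y_{n+1} = y_n + z·[6/7·y_n + 1/7·y_{n+1}] ⇒ (1 − 1/7z)y_{n+1} = (1 + 6/7z)y_n
  ⇒ R(z) = (1 + 6/7z)/(1 − 1/7z).

Need |R(x)|<1, x<0.
x=-0.98: |R|=0.1404
R=−1: 1+6/7x = −1+1/7x ⇒ -5/7x=2 ⇒ x=2/(-5/7)=-2.8000
Confirm numerically:
  x=-2.052: |R|=0.58683 <1
  x=-1.995: |R|=0.55253 <1
  x=-1.533: |R|=0.25759 <1
  x=-3.114: |R|=1.15523 >1
  x=-2.885: |R|=1.04299 >1
Stable set (-2.8000, 0).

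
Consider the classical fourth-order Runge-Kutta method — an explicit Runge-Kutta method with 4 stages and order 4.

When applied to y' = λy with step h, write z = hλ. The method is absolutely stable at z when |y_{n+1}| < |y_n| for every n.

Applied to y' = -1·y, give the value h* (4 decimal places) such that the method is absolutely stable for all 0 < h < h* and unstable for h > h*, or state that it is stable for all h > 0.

Test eqn y'=λy, z=hλ:
  order 4, 4-stage ⇒ R(z)=1+z+z^2/2+z^3/6+z^4/24
  (e.g. R(-1.04)=0.36207, |R|=0.36207)

Solve |R(x)|<1 on ℝ⁻.
x=-1.04: |R|=0.3621
|R(-3)|=1.3750 |R(-2.86)|=1.1186 |R(-1.92)|=0.3098
Bisect:
  x_lo=-3.6377 |R|=3.2522  x_hi=-0.2681 |R|=0.7648
  mid=-1.95293 |R|=0.31873 →hi
  mid=-2.79534 |R|=1.01525 →lo
  mid=-2.37414 |R|=0.53758 →hi
  mid=-2.58474 |R|=0.73740 →hi
  mid=-2.69004 |R|=0.86563 →hi
  mid=-2.74269 |R|=0.93764 →hi
  mid=-2.76901 |R|=0.97573 →hi
  mid=-2.78218 |R|=0.99531 →hi
  mid=-2.78876 |R|=1.00523 →lo
  mid=-2.78547 |R|=1.00026 →lo
  ...
  [-2.78547,-2.78526] ⇒ x*=-2.7853
Interval (-2.7853, 0).

(-2.7853,0); λ=-1 ⇒ h* = 2.7853.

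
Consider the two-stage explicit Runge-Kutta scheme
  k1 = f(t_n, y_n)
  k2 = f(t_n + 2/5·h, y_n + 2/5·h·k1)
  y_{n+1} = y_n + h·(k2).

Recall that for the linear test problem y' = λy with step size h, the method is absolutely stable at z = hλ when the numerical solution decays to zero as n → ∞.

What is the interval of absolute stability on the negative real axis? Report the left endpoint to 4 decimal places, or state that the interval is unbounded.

Test eqn y'=λy, z=hλ:
  k1=λy_n ⇒ h·k1=z·y_n;  k2=λ(1+2/5z)y_n ⇒ h·k2=z(1+2/5z)y_n
  y_{n+1}/y_n = 1 + z(1+2/5z) = 1 + z + 2/5z²
  R(z) = 1 + z + 2/5z².

Solve |R(x)|<1 on ℝ⁻.
x=-0.56: |R|=0.5654
R=1: x+2/5x²=0 ⇒ x=−5/2=-2.5000; min R=1−1/(4·2/5)=0.3750>−1
Confirm numerically:
  x=-2.248: |R|=0.77340 <1
  x=-2.187: |R|=0.72619 <1
  x=-2.053: |R|=0.63292 <1
  x=-3.056: |R|=1.67965 >1
  x=-2.932: |R|=1.50665 >1
So |R|<1 on (-2.5000, 0).

z∈(-2.5000,0).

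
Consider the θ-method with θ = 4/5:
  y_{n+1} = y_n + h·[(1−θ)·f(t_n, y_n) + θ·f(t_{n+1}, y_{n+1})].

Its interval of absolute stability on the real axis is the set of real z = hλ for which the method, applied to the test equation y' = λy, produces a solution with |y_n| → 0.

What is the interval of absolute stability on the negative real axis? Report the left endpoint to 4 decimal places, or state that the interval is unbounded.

On y'=λy, z=hλ:
  y_{n+1} = y_n + z·[1/5·y_n + 4/5·y_{n+1}] ⇒ (1 − 4/5z)y_{n+1} = (1 + 1/5z)y_n
  so R(z) = (1 + 1/5z)/(1 − 4/5z).

Boundary: |R(x)|=1, x<0.
x=-1.1: |R|=0.4149
x=-2: |R|=0.2308
x=-10: |R|=0.1111
x=-100: |R|=0.2346
θ=4/5≥1/2 ⇒ |1+1/5x|<|1−4/5x| ∀x<0 ⇒ stable on all of ℝ⁻.

(−∞, 0) — no finite endpoint.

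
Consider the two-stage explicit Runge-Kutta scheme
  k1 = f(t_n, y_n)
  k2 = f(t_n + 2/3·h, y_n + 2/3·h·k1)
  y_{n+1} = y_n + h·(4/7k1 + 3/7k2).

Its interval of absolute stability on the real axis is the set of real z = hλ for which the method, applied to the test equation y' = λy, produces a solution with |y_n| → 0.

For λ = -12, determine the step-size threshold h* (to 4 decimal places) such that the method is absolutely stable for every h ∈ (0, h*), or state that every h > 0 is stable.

Set f=λy, z=hλ:
  k1=λy_n ⇒ h·k1=z·y_n;  k2=λ(1+2/3z)y_n ⇒ h·k2=z(1+2/3z)y_n
  y_{n+1}/y_n = 1 + 4/7z + 3/7z(1+2/3z) = 1 + z + 2/7z²
  so R(z) = 1 + z + 2/7z².

Need |R(x)|<1, x<0.
x=-0.73: |R|=0.4223
R=1: x+2/7x²=0 ⇒ x=−7/2=-3.5000; min R=1−1/(4·2/7)=0.1250>−1
Confirm numerically:
  x=-3.345: |R|=0.85186 <1
  x=-3.213: |R|=0.73653 <1
  x=-2.630: |R|=0.34626 <1
  x=-3.737: |R|=1.25305 >1
  x=-3.706: |R|=1.21812 >1
Stable set (-3.5000, 0).

(-3.5000,0); λ=-12 ⇒ h* = (7/2)/12 = 0.2917.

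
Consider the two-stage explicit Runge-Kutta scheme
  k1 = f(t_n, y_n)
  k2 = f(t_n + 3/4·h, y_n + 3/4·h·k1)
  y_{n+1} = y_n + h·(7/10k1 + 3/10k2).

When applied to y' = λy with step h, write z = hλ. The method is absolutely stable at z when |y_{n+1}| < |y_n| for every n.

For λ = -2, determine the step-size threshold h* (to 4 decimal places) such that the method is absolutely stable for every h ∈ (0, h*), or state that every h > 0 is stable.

(-4.4444,0); λ=-2 ⇒ h* = (40/9)/2 = 2.2222.

On y'=λy, z=hλ:
  k1=λy_n ⇒ h·k1=z·y_n;  k2=λ(1+3/4z)y_n ⇒ h·k2=z(1+3/4z)y_n
  y_{n+1}/y_n = 1 + 7/10z + 3/10z(1+3/4z) = 1 + z + 9/40z²
  so R(z) = 1 + z + 9/40z².

Solve |R(x)|<1 on ℝ⁻.
x=-1.02: |R|=0.2141
R=1: x+9/40x²=0 ⇒ x=−40/9=-4.4444; min R=1−1/(4·9/40)=-0.1111>−1
Confirm numerically:
  x=-2.907: |R|=0.00560 <1
  x=-2.406: |R|=0.10351 <1
  x=-2.267: |R|=0.11066 <1
  x=-2.099: |R|=0.10769 <1
  x=-4.956: |R|=1.57044 >1
  x=-4.766: |R|=1.34482 >1
  x=-4.511: |R|=1.06755 >1
Stable set (-4.4444, 0).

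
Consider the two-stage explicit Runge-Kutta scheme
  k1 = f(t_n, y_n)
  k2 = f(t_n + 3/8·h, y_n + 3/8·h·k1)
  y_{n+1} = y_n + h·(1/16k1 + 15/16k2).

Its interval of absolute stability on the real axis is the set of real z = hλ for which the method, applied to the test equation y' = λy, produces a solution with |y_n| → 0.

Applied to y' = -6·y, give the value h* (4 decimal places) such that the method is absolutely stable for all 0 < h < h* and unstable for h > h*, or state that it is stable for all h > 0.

Set f=λy, z=hλ:
  k1=λy_n ⇒ h·k1=z·y_n;  k2=λ(1+3/8z)y_n ⇒ h·k2=z(1+3/8z)y_n
  y_{n+1}/y_n = 1 + 1/16z + 15/16z(1+3/8z) = 1 + z + 45/128z²
  R(z) = 1 + z + 45/128z².

Find x<0 with |R(x)|<1.
x=-1.2: |R|=0.3063
R=1: x+45/128x²=0 ⇒ x=−128/45=-2.8444; min R=1−1/(4·45/128)=0.2889>−1
Confirm numerically:
  x=-1.839: |R|=0.34996 <1
  x=-1.662: |R|=0.30910 <1
  x=-1.548: |R|=0.29445 <1
  x=-3.231: |R|=1.43909 >1
  x=-3.223: |R|=1.42894 >1
  x=-3.150: |R|=1.33838 >1
So |R|<1 on (-2.8444, 0).

(-2.8444,0); λ=-6 ⇒ h* = (128/45)/6 = 0.4741.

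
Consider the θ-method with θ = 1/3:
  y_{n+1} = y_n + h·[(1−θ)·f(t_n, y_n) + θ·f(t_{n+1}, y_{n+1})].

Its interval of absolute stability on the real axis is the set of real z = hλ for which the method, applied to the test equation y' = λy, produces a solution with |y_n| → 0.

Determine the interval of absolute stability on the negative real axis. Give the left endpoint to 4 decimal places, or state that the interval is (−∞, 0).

(-6.0000, 0).

Set f=λy, z=hλ:
  y_{n+1} = y_n + z·[2/3·y_n + 1/3·y_{n+1}] ⇒ (1 − 1/3z)y_{n+1} = (1 + 2/3z)y_n
  Hence R(z) = (1 + 2/3z)/(1 − 1/3z).

Boundary: |R(x)|=1, x<0.
x=-0.93: |R|=0.2901
R=−1: 1+2/3x = −1+1/3x ⇒ -1/3x=2 ⇒ x=2/(-1/3)=-6.0000
Confirm numerically:
  x=-4.640: |R|=0.82199 <1
  x=-4.419: |R|=0.78690 <1
  x=-4.278: |R|=0.76340 <1
  x=-3.217: |R|=0.55236 <1
  x=-6.589: |R|=1.06142 >1
  x=-6.308: |R|=1.03309 >1
So |R|<1 on (-6.0000, 0).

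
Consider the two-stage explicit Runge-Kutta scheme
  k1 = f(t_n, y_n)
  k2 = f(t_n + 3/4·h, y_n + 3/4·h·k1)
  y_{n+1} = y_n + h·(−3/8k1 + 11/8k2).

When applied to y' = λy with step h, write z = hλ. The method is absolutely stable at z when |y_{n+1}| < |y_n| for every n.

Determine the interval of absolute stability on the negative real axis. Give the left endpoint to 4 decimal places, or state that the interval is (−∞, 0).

With y'=λy (z=hλ):
  k1=λy_n ⇒ h·k1=z·y_n;  k2=λ(1+3/4z)y_n ⇒ h·k2=z(1+3/4z)y_n
  y_{n+1}/y_n = 1 − 3/8z + 11/8z(1+3/4z) = 1 + z + 33/32z²
  Hence R(z) = 1 + z + 33/32z².

Find x<0 with |R(x)|<1.
x=-1.11: |R|=1.1606
R=1: x+33/32x²=0 ⇒ x=−32/33=-0.9697; min R=1−1/(4·33/32)=0.7576>−1
Confirm numerically:
  x=-0.882: |R|=0.92023 <1
  x=-0.677: |R|=0.79565 <1
  x=-0.584: |R|=0.76771 <1
  x=-0.534: |R|=0.76007 <1
  x=-1.118: |R|=1.17098 >1
  x=-1.035: |R|=1.06970 >1
Stable set (-0.9697, 0).

(-0.9697, 0).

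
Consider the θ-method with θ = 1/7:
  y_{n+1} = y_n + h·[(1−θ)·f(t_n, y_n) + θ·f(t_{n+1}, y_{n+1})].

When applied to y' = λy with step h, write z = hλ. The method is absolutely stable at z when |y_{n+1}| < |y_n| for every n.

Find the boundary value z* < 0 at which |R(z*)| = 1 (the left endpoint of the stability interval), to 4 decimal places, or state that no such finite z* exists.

On y'=λy, z=hλ:
  y_{n+1} = y_n + z·[6/7·y_n + 1/7·y_{n+1}] ⇒ (1 − 1/7z)y_{n+1} = (1 + 6/7z)y_n
  so R(z) = (1 + 6/7z)/(1 − 1/7z).

Boundary: |R(x)|=1, x<0.
x=-0.3: |R|=0.7123
R=−1: 1+6/7x = −1+1/7x ⇒ -5/7x=2 ⇒ x=2/(-5/7)=-2.8000
Confirm numerically:
  x=-2.222: |R|=0.68662 <1
  x=-2.150: |R|=0.64481 <1
  x=-1.919: |R|=0.50611 <1
  x=-3.334: |R|=1.25837 >1
  x=-3.096: |R|=1.14659 >1
So |R|<1 on (-2.8000, 0).

left endpoint -2.8000.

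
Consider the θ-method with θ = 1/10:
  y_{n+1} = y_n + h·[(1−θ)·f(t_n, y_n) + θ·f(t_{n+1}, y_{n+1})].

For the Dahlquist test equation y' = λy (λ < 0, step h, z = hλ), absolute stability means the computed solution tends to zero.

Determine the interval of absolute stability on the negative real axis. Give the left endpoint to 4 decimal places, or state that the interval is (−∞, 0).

On y'=λy, z=hλ:
  y_{n+1} = y_n + z·[9/10·y_n + 1/10·y_{n+1}] ⇒ (1 − 1/10z)y_{n+1} = (1 + 9/10z)y_n
  Hence R(z) = (1 + 9/10z)/(1 − 1/10z).

Boundary: |R(x)|=1, x<0.
x=-1.44: |R|=0.2587
R=−1: 1+9/10x = −1+1/10x ⇒ -4/5x=2 ⇒ x=2/(-4/5)=-2.5000
Confirm numerically:
  x=-2.423: |R|=0.95041 <1
  x=-1.310: |R|=0.15827 <1
  x=-1.245: |R|=0.10716 <1
  x=-2.785: |R|=1.17833 >1
  x=-2.730: |R|=1.14454 >1
Stable set (-2.5000, 0).

(-2.5000, 0).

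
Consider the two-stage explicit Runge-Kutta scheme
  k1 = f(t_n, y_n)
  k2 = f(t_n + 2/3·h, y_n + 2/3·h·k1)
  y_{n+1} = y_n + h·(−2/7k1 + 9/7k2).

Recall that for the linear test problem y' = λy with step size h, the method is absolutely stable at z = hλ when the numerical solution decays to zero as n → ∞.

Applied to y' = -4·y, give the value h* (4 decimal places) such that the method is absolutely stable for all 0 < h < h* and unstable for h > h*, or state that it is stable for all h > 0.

On y'=λy, z=hλ:
  k1=λy_n ⇒ h·k1=z·y_n;  k2=λ(1+2/3z)y_n ⇒ h·k2=z(1+2/3z)y_n
  y_{n+1}/y_n = 1 − 2/7z + 9/7z(1+2/3z) = 1 + z + 6/7z²
  Hence R(z) = 1 + z + 6/7z².

Need |R(x)|<1, x<0.
x=-0.42: |R|=0.7312
R=1: x+6/7x²=0 ⇒ x=−7/6=-1.1667; min R=1−1/(4·6/7)=0.7083>−1
Confirm numerically:
  x=-0.994: |R|=0.85289 <1
  x=-0.770: |R|=0.73820 <1
  x=-0.519: |R|=0.71188 <1
  x=-1.764: |R|=1.90317 >1
  x=-1.579: |R|=1.55806 >1
  x=-1.491: |R|=1.41450 >1
Stable set (-1.1667, 0).

(-1.1667,0); λ=-4 ⇒ h* = (7/6)/4 = 0.2917.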